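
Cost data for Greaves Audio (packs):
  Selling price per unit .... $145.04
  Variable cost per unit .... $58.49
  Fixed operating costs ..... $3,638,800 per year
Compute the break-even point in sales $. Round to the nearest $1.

Contribution margin per unit = $145.04 − $58.49 = $86.55, a CM ratio of $86.55 ÷ $145.04 = 0.5967.
Break-even revenue = fixed costs × price ÷ CM = $3,638,800 × $145.04 ÷ $86.55 = $6,097,880.

$6,097,880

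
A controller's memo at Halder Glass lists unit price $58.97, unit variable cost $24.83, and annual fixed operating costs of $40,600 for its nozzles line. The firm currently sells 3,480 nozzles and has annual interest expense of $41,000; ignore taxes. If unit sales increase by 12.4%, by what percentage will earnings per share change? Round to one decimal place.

Total contribution margin = 3,480 × $34.14 = $118,807.20.
EBIT = $118,807.20 − $40,600 = $78,207.20.
Interest = $41,000.00, so EBIT − I = $37,207.20.
Degree of combined leverage = contribution ÷ (EBIT − I) = $118,807.20 ÷ $37,207.20 = 3.1931.
EPS therefore changes by 3.1931 × (+12.4%) = +39.6%.

+39.6%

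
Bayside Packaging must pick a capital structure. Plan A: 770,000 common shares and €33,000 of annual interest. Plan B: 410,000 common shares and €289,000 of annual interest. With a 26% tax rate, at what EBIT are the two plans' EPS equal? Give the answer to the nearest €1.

€580,556

At indifference, (EBIT − 33,000)(1 − t)/770,000 = (EBIT − 289,000)(1 − t)/410,000.
Cancelling (1 − t) and cross-multiplying: 410,000·(EBIT − 33,000) = 770,000·(EBIT − 289,000).
Solving, EBIT = (289,000·770,000 − 33,000·410,000) / (770,000 − 410,000) = 209,000,000,000 / 360,000 = 580,555.56.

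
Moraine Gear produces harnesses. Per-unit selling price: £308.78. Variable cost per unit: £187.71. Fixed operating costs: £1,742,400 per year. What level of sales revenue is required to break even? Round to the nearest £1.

Contribution margin per unit = £308.78 − £187.71 = £121.07, a CM ratio of £121.07 ÷ £308.78 = 0.3921.
Break-even sales = FC ÷ CM ratio = £1,742,400 × £308.78 / £121.07 = £4,443,861.

£4,443,861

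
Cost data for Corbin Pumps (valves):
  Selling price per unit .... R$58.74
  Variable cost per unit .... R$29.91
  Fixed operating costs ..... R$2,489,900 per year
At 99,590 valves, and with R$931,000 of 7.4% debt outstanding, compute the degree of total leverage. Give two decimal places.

At 99,590 units, contribution = 99,590 × R$28.83 = R$2,871,179.70.
Subtracting fixed costs: EBIT = R$2,871,179.70 − R$2,489,900 = R$381,279.70. Interest = R$68,894.00, so EBIT − I = R$312,385.70.
DCL = contribution ÷ (EBIT − I) = R$2,871,179.70 ÷ R$312,385.70 = 9.1911.

9.19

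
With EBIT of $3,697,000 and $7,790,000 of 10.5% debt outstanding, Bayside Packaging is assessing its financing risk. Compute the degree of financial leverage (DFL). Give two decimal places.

Interest = $817,950.00.
Degree of financial leverage = EBIT / (EBIT − interest) = $3,697,000 / $2,879,050.00 = 1.2841.

1.28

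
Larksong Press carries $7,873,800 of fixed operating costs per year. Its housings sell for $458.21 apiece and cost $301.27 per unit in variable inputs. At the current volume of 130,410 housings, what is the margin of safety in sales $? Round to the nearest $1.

Contribution margin per unit = $458.21 − $301.27 = $156.94. Break-even units = $7,873,800 ÷ $156.94 = 50,170.77; break-even revenue = 50,170.77 × $458.21 = $22,988,746.64.
Actual sales revenue = 130,410 × $458.21 = $59,755,166.10.
Margin of safety = $59,755,166.10 − $22,988,746.64 = $36,766,419.

$36,766,419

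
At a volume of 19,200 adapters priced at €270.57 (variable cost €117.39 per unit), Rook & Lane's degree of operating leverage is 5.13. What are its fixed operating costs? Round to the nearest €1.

€2,367,751

At 19,200 units, contribution = 19,200 × €153.18 = €2,941,056.00.
DOL = contribution / EBIT, so EBIT = €2,941,056.00 / 5.13 = €573,305.26.
And FC = contribution − EBIT = €2,941,056.00 − €573,305.26 = €2,367,751.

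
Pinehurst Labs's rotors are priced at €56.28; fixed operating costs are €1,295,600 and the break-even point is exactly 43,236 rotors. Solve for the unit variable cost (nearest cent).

Contribution per unit must be FC / Q = €1,295,600 / 43,236 = €29.9658.
Variable cost per unit = €56.28 − €29.9658 = €26.31.

€26.31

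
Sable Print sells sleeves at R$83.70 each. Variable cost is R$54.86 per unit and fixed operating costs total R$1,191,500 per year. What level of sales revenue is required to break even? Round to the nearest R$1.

R$3,457,994

Contribution margin per unit = R$83.70 − R$54.86 = R$28.84, a CM ratio of R$28.84 ÷ R$83.70 = 0.3446.
Break-even revenue = fixed costs × price ÷ CM = R$1,191,500 × R$83.70 ÷ R$28.84 = R$3,457,994.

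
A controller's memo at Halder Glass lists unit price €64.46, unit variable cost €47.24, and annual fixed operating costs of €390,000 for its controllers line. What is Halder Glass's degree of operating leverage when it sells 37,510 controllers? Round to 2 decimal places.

2.52

At 37,510 units, contribution = 37,510 × €17.22 = €645,922.20.
Operating income = contribution − fixed costs = €645,922.20 − €390,000 = €255,922.20.
Degree of operating leverage = €645,922.20 / €255,922.20 = 2.5239.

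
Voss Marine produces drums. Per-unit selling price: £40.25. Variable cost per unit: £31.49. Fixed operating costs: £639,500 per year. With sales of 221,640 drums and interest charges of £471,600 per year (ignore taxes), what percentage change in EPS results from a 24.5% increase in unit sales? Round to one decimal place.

Total contribution margin = 221,640 × £8.76 = £1,941,566.40.
EBIT = £1,941,566.40 − £639,500 = £1,302,066.40.
Interest = £471,600.00, so EBIT − I = £830,466.40.
Degree of combined leverage = contribution ÷ (EBIT − I) = £1,941,566.40 ÷ £830,466.40 = 2.3379.
EPS therefore changes by 2.3379 × (+24.5%) = +57.3%.

+57.3%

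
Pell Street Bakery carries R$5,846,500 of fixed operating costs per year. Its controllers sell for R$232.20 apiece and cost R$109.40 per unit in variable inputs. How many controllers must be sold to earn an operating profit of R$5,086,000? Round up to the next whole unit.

Each unit contributes R$232.20 − R$109.40 = R$122.80.
Required volume = (fixed costs + target profit) ÷ CM = (R$5,846,500 + R$5,086,000) ÷ R$122.80 = 89,026.87, so 89,027 controllers.

89,027 controllers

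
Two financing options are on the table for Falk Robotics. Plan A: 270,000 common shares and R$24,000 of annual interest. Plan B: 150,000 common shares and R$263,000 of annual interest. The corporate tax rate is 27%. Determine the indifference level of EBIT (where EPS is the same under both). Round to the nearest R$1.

R$561,750

Set EPS_A = EPS_B: (EBIT − R$24,000)(1 − 0.27) ÷ 270,000 = (EBIT − R$263,000)(1 − 0.27) ÷ 150,000.
The (1 − t) factor cancels: (EBIT − 24,000) × 150,000 = (EBIT − 263,000) × 270,000.
Solving, EBIT = (263,000·270,000 − 24,000·150,000) / (270,000 − 150,000) = 67,410,000,000 / 120,000 = 561,750.00.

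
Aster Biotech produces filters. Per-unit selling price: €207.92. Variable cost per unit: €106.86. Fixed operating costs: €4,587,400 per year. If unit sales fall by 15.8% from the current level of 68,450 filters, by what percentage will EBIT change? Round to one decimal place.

Contribution at this volume is 68,450 × €101.06 = €6,917,557.00.
Operating income = contribution − fixed costs = €6,917,557.00 − €4,587,400 = €2,330,157.00.
Degree of operating leverage = €6,917,557.00 / €2,330,157.00 = 2.9687.
Operating income changes by 2.9687 × -15.8% = -46.9%.

-46.9%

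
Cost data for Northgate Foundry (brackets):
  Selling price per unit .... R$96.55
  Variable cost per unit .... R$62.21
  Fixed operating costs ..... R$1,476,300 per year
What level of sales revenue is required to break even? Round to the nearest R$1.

Contribution margin per unit = R$96.55 − R$62.21 = R$34.34, a CM ratio of R$34.34 ÷ R$96.55 = 0.3557.
Break-even sales = FC ÷ CM ratio = R$1,476,300 × R$96.55 / R$34.34 = R$4,150,750.

R$4,150,750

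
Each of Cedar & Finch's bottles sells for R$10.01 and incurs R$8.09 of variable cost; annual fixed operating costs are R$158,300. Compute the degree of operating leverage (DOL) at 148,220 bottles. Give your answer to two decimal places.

Total contribution margin = 148,220 × R$1.92 = R$284,582.40.
Operating income = contribution − fixed costs = R$284,582.40 − R$158,300 = R$126,282.40.
Degree of operating leverage = R$284,582.40 / R$126,282.40 = 2.2535.

2.25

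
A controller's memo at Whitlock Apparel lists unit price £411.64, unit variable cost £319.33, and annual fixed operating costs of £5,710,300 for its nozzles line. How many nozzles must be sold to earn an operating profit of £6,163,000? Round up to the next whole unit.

128,625 nozzles

Each unit contributes £411.64 − £319.33 = £92.31.
Units = (FC + target) / CM = (£5,710,300 + £6,163,000) / £92.31 = 128,624.20, so 128,625 nozzles.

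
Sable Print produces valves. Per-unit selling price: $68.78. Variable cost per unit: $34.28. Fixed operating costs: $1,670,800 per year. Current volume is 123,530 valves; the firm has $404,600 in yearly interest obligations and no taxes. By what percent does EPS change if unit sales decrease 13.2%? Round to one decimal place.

-25.7%

At 123,530 units, contribution = 123,530 × $34.50 = $4,261,785.00.
EBIT = $4,261,785.00 − $1,670,800 = $2,590,985.00.
Interest = $404,600.00, so EBIT − I = $2,186,385.00.
Degree of combined leverage = contribution ÷ (EBIT − I) = $4,261,785.00 ÷ $2,186,385.00 = 1.9492.
EPS therefore changes by 1.9492 × (-13.2%) = -25.7%.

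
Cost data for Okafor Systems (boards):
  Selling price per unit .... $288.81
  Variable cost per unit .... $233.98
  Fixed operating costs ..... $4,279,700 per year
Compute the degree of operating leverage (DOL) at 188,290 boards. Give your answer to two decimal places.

1.71

At 188,290 units, contribution = 188,290 × $54.83 = $10,323,940.70.
EBIT = $10,323,940.70 − $4,279,700 = $6,044,240.70.
So DOL = total CM / EBIT = $10,323,940.70 / $6,044,240.70 = 1.7081.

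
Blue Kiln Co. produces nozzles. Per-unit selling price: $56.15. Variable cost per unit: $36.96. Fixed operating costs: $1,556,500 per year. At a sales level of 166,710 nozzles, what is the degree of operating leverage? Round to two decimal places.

Total contribution margin = 166,710 × $19.19 = $3,199,164.90.
EBIT = $3,199,164.90 − $1,556,500 = $1,642,664.90.
So DOL = total CM / EBIT = $3,199,164.90 / $1,642,664.90 = 1.9475.

1.95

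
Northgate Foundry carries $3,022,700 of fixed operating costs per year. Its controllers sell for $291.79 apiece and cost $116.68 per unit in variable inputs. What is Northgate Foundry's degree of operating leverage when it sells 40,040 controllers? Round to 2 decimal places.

Contribution at this volume is 40,040 × $175.11 = $7,011,404.40.
Operating income = contribution − fixed costs = $7,011,404.40 − $3,022,700 = $3,988,704.40.
Degree of operating leverage = $7,011,404.40 / $3,988,704.40 = 1.7578.

1.76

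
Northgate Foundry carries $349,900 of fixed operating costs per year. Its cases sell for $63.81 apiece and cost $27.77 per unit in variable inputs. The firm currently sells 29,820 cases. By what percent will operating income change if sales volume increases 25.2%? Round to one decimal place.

+37.4%

Total contribution margin = 29,820 × $36.04 = $1,074,712.80.
Subtracting fixed costs: EBIT = $1,074,712.80 − $349,900 = $724,812.80.
DOL = contribution ÷ EBIT = $1,074,712.80 ÷ $724,812.80 = 1.4827.
Operating income changes by 1.4827 × +25.2% = +37.4%.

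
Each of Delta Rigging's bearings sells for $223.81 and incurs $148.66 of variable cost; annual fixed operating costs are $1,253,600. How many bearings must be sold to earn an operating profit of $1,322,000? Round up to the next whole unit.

Contribution margin per unit = $223.81 − $148.66 = $75.15.
Need Q such that Q × $75.15 − $1,253,600 = $1,322,000, i.e. Q = $2,575,600 / $75.15 = 34,272.79 → 34,273.

34,273 bearings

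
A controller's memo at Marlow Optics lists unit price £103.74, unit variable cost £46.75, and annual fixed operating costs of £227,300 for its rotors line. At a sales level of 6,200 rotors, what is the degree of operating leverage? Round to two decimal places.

2.80

Contribution at this volume is 6,200 × £56.99 = £353,338.00.
Operating income = contribution − fixed costs = £353,338.00 − £227,300 = £126,038.00.
Degree of operating leverage = £353,338.00 / £126,038.00 = 2.8034.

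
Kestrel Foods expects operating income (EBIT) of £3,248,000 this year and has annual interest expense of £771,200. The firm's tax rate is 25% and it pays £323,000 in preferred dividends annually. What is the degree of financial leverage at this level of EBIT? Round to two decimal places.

1.59

Interest = £771,200.00.
Pre-tax preferred-dividend burden = £323,000 ÷ (1 − 0.25) = £430,666.67.
DFL = EBIT ÷ [EBIT − I − D_p/(1−t)] = £3,248,000 ÷ [£3,248,000 − £771,200.00 − £430,666.67] = £3,248,000 ÷ £2,046,133.33 = 1.5874.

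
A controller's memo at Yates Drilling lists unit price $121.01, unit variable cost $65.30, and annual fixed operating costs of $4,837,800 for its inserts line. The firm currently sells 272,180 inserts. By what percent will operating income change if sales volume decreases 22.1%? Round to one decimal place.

-32.5%

Total contribution margin = 272,180 × $55.71 = $15,163,147.80.
EBIT = $15,163,147.80 − $4,837,800 = $10,325,347.80.
DOL = contribution ÷ EBIT = $15,163,147.80 ÷ $10,325,347.80 = 1.4685.
So EBIT moves 1.4685 × (-22.1%) = -32.5%.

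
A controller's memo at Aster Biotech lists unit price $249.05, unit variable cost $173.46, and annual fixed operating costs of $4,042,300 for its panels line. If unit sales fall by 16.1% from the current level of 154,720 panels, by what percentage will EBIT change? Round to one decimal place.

Contribution at this volume is 154,720 × $75.59 = $11,695,284.80.
Operating income = contribution − fixed costs = $11,695,284.80 − $4,042,300 = $7,652,984.80.
DOL = contribution ÷ EBIT = $11,695,284.80 ÷ $7,652,984.80 = 1.5282.
%ΔEBIT = DOL × %ΔSales = 1.5282 × -16.1% = -24.6%.

-24.6%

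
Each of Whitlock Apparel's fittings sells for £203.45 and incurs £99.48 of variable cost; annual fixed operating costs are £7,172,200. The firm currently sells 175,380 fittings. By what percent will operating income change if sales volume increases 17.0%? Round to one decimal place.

+28.0%

Total contribution margin = 175,380 × £103.97 = £18,234,258.60.
Subtracting fixed costs: EBIT = £18,234,258.60 − £7,172,200 = £11,062,058.60.
DOL = contribution ÷ EBIT = £18,234,258.60 ÷ £11,062,058.60 = 1.6484.
So EBIT moves 1.6484 × (+17.0%) = +28.0%.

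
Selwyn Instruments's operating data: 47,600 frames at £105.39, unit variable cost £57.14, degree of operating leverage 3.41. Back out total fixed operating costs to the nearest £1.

At 47,600 units, contribution = 47,600 × £48.25 = £2,296,700.00.
Since DOL = CM ÷ EBIT, EBIT = £2,296,700.00 ÷ 3.41 = £673,519.06.
Fixed costs = CM − EBIT = £2,296,700.00 − £673,519.06 = £1,623,181.

£1,623,181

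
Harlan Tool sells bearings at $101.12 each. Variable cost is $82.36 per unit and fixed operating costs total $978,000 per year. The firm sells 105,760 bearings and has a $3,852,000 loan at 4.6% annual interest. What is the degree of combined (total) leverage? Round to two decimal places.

2.39

Total contribution margin = 105,760 × $18.76 = $1,984,057.60.
Operating income = contribution − fixed costs = $1,984,057.60 − $978,000 = $1,006,057.60. Interest = $177,192.00.
DOL = $1,984,057.60 ÷ $1,006,057.60 = 1.9721; DFL = $1,006,057.60 ÷ $828,865.60 = 1.2138.
Combined leverage = 1.9721 × 1.2138 = 2.3937.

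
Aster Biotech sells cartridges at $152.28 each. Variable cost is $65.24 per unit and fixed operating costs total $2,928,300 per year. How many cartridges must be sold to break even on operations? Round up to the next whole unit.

Contribution margin per unit = $152.28 − $65.24 = $87.04.
Break-even Q = $2,928,300 / $87.04 = 33,643.15 → 33,644 cartridges.

33,644 cartridges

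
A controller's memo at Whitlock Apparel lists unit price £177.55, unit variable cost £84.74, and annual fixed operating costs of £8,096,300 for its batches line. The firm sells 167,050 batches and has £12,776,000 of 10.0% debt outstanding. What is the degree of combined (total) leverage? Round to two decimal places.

2.53

Contribution at this volume is 167,050 × £92.81 = £15,503,910.50.
Subtracting fixed costs: EBIT = £15,503,910.50 − £8,096,300 = £7,407,610.50. Interest = £1,277,600.00.
DOL = £15,503,910.50 ÷ £7,407,610.50 = 2.0930; DFL = £7,407,610.50 ÷ £6,130,010.50 = 1.2084.
Combined leverage = 2.0930 × 1.2084 = 2.5292.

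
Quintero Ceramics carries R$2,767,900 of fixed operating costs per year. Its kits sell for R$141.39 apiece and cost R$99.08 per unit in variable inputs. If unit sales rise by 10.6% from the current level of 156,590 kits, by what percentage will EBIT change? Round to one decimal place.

Total contribution margin = 156,590 × R$42.31 = R$6,625,322.90.
Subtracting fixed costs: EBIT = R$6,625,322.90 − R$2,767,900 = R$3,857,422.90.
DOL = contribution ÷ EBIT = R$6,625,322.90 ÷ R$3,857,422.90 = 1.7176.
So EBIT moves 1.7176 × (+10.6%) = +18.2%.

+18.2%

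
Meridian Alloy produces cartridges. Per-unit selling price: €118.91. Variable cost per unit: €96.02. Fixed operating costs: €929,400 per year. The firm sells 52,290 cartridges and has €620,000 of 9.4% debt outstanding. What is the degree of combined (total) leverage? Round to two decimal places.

5.72

Contribution at this volume is 52,290 × €22.89 = €1,196,918.10.
EBIT = €1,196,918.10 − €929,400 = €267,518.10. Interest = €58,280.00, so EBIT − I = €209,238.10.
Degree of total leverage = total CM / (EBIT − interest) = €1,196,918.10 / €209,238.10 = 5.7204.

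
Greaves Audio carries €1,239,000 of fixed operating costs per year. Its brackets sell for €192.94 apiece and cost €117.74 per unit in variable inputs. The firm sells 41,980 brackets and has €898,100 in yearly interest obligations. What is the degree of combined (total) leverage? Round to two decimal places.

At 41,980 units, contribution = 41,980 × €75.20 = €3,156,896.00.
Subtracting fixed costs: EBIT = €3,156,896.00 − €1,239,000 = €1,917,896.00. Interest = €898,100.00, so EBIT − I = €1,019,796.00.
Degree of total leverage = total CM / (EBIT − interest) = €3,156,896.00 / €1,019,796.00 = 3.0956.

3.10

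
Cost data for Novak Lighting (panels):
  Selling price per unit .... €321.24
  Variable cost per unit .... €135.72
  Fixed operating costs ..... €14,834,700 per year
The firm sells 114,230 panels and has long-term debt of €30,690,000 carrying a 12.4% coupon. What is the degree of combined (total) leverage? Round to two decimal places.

8.31

At 114,230 units, contribution = 114,230 × €185.52 = €21,191,949.60.
Subtracting fixed costs: EBIT = €21,191,949.60 − €14,834,700 = €6,357,249.60. Interest = €3,805,560.00.
DOL = €21,191,949.60 ÷ €6,357,249.60 = 3.3335; DFL = €6,357,249.60 ÷ €2,551,689.60 = 2.4914.
Combined leverage = 3.3335 × 2.4914 = 8.3051.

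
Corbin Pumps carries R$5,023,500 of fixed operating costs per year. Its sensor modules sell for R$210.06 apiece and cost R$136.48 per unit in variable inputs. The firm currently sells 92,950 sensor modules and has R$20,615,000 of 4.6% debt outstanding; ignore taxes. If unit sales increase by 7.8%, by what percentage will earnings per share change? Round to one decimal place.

+61.5%

Contribution at this volume is 92,950 × R$73.58 = R$6,839,261.00.
Subtracting fixed costs: EBIT = R$6,839,261.00 − R$5,023,500 = R$1,815,761.00.
After interest of R$948,290.00, pre-tax earnings = R$867,471.00.
DCL = total CM / (EBIT − I) = R$6,839,261.00 / R$867,471.00 = 7.8841.
%ΔEPS = DCL × %ΔSales = 7.8841 × +7.8% = +61.5%.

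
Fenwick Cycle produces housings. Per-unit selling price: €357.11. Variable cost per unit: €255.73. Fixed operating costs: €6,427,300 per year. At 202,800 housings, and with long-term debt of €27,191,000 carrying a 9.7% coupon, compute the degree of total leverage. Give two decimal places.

Total contribution margin = 202,800 × €101.38 = €20,559,864.00.
EBIT = €20,559,864.00 − €6,427,300 = €14,132,564.00. Interest = €2,637,527.00.
DOL = €20,559,864.00 ÷ €14,132,564.00 = 1.4548; DFL = €14,132,564.00 ÷ €11,495,037.00 = 1.2294.
Combined leverage = 1.4548 × 1.2294 = 1.7885.

1.79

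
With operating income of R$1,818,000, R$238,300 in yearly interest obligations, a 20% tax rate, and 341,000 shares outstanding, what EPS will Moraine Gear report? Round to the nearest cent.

R$3.71

Pre-tax income = R$1,818,000 − R$238,300.00 = R$1,579,700.00.
After tax at 20%: net income = R$1,579,700.00 × 0.80 = R$1,263,760.00.
EPS = R$1,263,760.00 ÷ 341,000 = R$3.71.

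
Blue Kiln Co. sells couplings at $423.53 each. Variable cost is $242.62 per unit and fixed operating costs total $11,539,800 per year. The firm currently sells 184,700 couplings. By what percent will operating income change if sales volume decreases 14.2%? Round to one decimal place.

At 184,700 units, contribution = 184,700 × $180.91 = $33,414,077.00.
EBIT = $33,414,077.00 − $11,539,800 = $21,874,277.00.
Degree of operating leverage = $33,414,077.00 / $21,874,277.00 = 1.5276.
So EBIT moves 1.5276 × (-14.2%) = -21.7%.

-21.7%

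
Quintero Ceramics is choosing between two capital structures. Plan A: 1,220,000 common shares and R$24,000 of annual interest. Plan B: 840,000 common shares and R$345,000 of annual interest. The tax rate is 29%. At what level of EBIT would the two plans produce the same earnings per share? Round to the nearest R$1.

Set EPS_A = EPS_B: (EBIT − R$24,000)(1 − 0.29) ÷ 1,220,000 = (EBIT − R$345,000)(1 − 0.29) ÷ 840,000.
Cancelling (1 − t) and cross-multiplying: 840,000·(EBIT − 24,000) = 1,220,000·(EBIT − 345,000).
Solving, EBIT = (345,000·1,220,000 − 24,000·840,000) / (1,220,000 − 840,000) = 400,740,000,000 / 380,000 = 1,054,578.95.

R$1,054,579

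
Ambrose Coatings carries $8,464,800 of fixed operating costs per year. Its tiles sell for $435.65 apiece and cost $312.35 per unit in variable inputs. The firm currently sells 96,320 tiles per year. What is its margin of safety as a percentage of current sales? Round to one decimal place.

28.7%

Each unit contributes $435.65 − $312.35 = $123.30. Break-even units = $8,464,800 ÷ $123.30 = 68,652.07; break-even revenue = 68,652.07 × $435.65 = $29,908,273.48.
Actual sales revenue = 96,320 × $435.65 = $41,961,808.00.
Margin of safety = ($41,961,808.00 − $29,908,273.48) ÷ $41,961,808.00 = 28.7%.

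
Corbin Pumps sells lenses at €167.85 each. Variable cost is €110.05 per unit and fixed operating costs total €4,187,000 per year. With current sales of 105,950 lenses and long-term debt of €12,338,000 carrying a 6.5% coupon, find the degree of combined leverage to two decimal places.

Total contribution margin = 105,950 × €57.80 = €6,123,910.00.
EBIT = €6,123,910.00 − €4,187,000 = €1,936,910.00. Interest = €801,970.00.
DOL = €6,123,910.00 ÷ €1,936,910.00 = 3.1617; DFL = €1,936,910.00 ÷ €1,134,940.00 = 1.7066.
DCL = DOL × DFL = 3.1617 × 1.7066 = 5.3958.

5.40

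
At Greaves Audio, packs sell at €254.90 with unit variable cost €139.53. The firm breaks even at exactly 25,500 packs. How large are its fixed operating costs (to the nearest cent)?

€2,941,935.00

Each unit contributes €254.90 − €139.53 = €115.37.
Fixed costs = break-even units × CM = 25,500 × €115.37 = €2,941,935.00.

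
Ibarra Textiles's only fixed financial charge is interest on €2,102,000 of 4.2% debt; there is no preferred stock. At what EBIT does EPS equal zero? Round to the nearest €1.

Annual interest = 4.2% × €2,102,000 = €88,284.00.
Without preferred stock the financial break-even is simply EBIT = interest = €88,284.00.

€88,284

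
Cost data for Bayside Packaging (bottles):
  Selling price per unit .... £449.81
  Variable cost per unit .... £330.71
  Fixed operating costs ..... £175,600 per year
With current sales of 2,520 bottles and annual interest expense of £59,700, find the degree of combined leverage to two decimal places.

4.63

At 2,520 units, contribution = 2,520 × £119.10 = £300,132.00.
Operating income = contribution − fixed costs = £300,132.00 − £175,600 = £124,532.00. Interest = £59,700.00.
DOL = £300,132.00 ÷ £124,532.00 = 2.4101; DFL = £124,532.00 ÷ £64,832.00 = 1.9208.
Combined leverage = 2.4101 × 1.9208 = 4.6293.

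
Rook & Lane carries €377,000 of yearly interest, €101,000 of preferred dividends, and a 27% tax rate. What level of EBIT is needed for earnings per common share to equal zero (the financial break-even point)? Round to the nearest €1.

Preferred dividends are paid after tax, so their pre-tax equivalent is €101,000 ÷ (1 − 0.27) = €138,356.16.
Financial break-even EBIT = interest + D_p ÷ (1 − t) = €377,000 + €138,356.16 = €515,356.16.

€515,356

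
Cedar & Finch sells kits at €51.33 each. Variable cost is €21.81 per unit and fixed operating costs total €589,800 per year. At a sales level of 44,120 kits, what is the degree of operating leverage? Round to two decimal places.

At 44,120 units, contribution = 44,120 × €29.52 = €1,302,422.40.
Subtracting fixed costs: EBIT = €1,302,422.40 − €589,800 = €712,622.40.
DOL = contribution ÷ EBIT = €1,302,422.40 ÷ €712,622.40 = 1.8276.

1.83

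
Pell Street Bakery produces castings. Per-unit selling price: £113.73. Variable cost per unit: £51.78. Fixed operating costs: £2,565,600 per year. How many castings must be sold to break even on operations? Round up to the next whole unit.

41,415 castings

Each unit contributes £113.73 − £51.78 = £61.95.
Break-even volume = fixed costs ÷ CM per unit = £2,565,600 ÷ £61.95 = 41,414.04, so 41,415 castings.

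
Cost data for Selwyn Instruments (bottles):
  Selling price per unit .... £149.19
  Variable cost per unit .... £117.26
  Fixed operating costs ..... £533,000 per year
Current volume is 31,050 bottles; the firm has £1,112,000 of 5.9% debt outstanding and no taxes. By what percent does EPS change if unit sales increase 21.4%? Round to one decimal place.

+54.0%

At 31,050 units, contribution = 31,050 × £31.93 = £991,426.50.
Subtracting fixed costs: EBIT = £991,426.50 − £533,000 = £458,426.50.
After interest of £65,608.00, pre-tax earnings = £392,818.50.
DCL = total CM / (EBIT − I) = £991,426.50 / £392,818.50 = 2.5239.
EPS therefore changes by 2.5239 × (+21.4%) = +54.0%.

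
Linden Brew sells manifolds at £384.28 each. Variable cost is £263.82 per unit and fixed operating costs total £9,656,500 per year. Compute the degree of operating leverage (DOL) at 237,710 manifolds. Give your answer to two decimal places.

1.51

At 237,710 units, contribution = 237,710 × £120.46 = £28,634,546.60.
EBIT = £28,634,546.60 − £9,656,500 = £18,978,046.60.
DOL = contribution ÷ EBIT = £28,634,546.60 ÷ £18,978,046.60 = 1.5088.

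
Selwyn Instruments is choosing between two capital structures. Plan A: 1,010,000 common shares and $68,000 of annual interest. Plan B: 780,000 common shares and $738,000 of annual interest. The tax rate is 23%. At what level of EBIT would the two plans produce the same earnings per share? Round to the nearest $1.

At indifference, (EBIT − 68,000)(1 − t)/1,010,000 = (EBIT − 738,000)(1 − t)/780,000.
The (1 − t) factor cancels: (EBIT − 68,000) × 780,000 = (EBIT − 738,000) × 1,010,000.
EBIT × (1,010,000 − 780,000) = 738,000 × 1,010,000 − 68,000 × 780,000 = 692,340,000,000, so EBIT = 692,340,000,000 ÷ 230,000 = 3,010,173.91.

$3,010,174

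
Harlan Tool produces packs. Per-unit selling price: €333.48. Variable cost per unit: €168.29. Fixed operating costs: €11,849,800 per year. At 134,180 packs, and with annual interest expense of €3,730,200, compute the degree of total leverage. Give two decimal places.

3.37

Contribution at this volume is 134,180 × €165.19 = €22,165,194.20.
Subtracting fixed costs: EBIT = €22,165,194.20 − €11,849,800 = €10,315,394.20. Interest = €3,730,200.00.
DOL = €22,165,194.20 ÷ €10,315,394.20 = 2.1487; DFL = €10,315,394.20 ÷ €6,585,194.20 = 1.5665.
Combined leverage = 2.1487 × 1.5665 = 3.3659.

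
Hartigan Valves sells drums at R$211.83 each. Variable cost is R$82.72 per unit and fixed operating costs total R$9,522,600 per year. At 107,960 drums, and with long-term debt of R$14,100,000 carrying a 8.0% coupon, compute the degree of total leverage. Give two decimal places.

Total contribution margin = 107,960 × R$129.11 = R$13,938,715.60.
EBIT = R$13,938,715.60 − R$9,522,600 = R$4,416,115.60. Interest = R$1,128,000.00, so EBIT − I = R$3,288,115.60.
Degree of total leverage = total CM / (EBIT − interest) = R$13,938,715.60 / R$3,288,115.60 = 4.2391.

4.24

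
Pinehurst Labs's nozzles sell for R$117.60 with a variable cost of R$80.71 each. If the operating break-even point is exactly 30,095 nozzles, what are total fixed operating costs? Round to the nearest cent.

R$1,110,204.55

Contribution margin per unit = R$117.60 − R$80.71 = R$36.89.
Fixed costs = break-even units × CM = 30,095 × R$36.89 = R$1,110,204.55.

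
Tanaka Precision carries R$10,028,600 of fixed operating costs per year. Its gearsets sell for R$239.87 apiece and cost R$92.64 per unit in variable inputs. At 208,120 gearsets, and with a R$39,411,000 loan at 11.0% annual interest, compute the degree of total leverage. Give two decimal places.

Contribution at this volume is 208,120 × R$147.23 = R$30,641,507.60.
Operating income = contribution − fixed costs = R$30,641,507.60 − R$10,028,600 = R$20,612,907.60. Interest = R$4,335,210.00, so EBIT − I = R$16,277,697.60.
DCL = contribution ÷ (EBIT − I) = R$30,641,507.60 ÷ R$16,277,697.60 = 1.8824.

1.88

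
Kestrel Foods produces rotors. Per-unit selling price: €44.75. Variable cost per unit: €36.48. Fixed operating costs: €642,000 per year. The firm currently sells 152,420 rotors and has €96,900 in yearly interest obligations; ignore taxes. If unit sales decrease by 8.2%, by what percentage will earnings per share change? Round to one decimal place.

Total contribution margin = 152,420 × €8.27 = €1,260,513.40.
Subtracting fixed costs: EBIT = €1,260,513.40 − €642,000 = €618,513.40.
After interest of €96,900.00, pre-tax earnings = €521,613.40.
DCL = total CM / (EBIT − I) = €1,260,513.40 / €521,613.40 = 2.4166.
EPS therefore changes by 2.4166 × (-8.2%) = -19.8%.

-19.8%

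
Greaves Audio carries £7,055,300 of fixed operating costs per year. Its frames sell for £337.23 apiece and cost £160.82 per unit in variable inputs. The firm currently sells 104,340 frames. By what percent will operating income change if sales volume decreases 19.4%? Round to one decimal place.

At 104,340 units, contribution = 104,340 × £176.41 = £18,406,619.40.
EBIT = £18,406,619.40 − £7,055,300 = £11,351,319.40.
DOL = contribution ÷ EBIT = £18,406,619.40 ÷ £11,351,319.40 = 1.6215.
%ΔEBIT = DOL × %ΔSales = 1.6215 × -19.4% = -31.5%.

-31.5%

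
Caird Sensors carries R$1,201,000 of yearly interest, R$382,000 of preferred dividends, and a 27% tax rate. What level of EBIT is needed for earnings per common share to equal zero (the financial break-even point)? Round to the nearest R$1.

R$1,724,288

Grossing the preferred dividend up to pre-tax terms: R$382,000 / (1 − 0.27) = R$523,287.67.
Financial break-even EBIT = interest + D_p ÷ (1 − t) = R$1,201,000 + R$523,287.67 = R$1,724,287.67.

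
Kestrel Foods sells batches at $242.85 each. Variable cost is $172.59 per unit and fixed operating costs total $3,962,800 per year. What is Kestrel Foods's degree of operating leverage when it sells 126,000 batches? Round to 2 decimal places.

Total contribution margin = 126,000 × $70.26 = $8,852,760.00.
EBIT = $8,852,760.00 − $3,962,800 = $4,889,960.00.
DOL = contribution ÷ EBIT = $8,852,760.00 ÷ $4,889,960.00 = 1.8104.

1.81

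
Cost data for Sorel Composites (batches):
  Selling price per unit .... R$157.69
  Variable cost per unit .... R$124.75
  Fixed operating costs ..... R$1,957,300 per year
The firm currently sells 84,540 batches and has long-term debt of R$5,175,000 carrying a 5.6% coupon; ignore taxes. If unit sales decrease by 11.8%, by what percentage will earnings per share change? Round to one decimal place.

-61.1%

At 84,540 units, contribution = 84,540 × R$32.94 = R$2,784,747.60.
Operating income = contribution − fixed costs = R$2,784,747.60 − R$1,957,300 = R$827,447.60.
After interest of R$289,800.00, pre-tax earnings = R$537,647.60.
Degree of combined leverage = contribution ÷ (EBIT − I) = R$2,784,747.60 ÷ R$537,647.60 = 5.1795.
EPS therefore changes by 5.1795 × (-11.8%) = -61.1%.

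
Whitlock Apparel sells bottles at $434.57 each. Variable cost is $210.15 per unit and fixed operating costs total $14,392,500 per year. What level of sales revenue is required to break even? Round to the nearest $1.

$27,869,837

Contribution margin per unit = $434.57 − $210.15 = $224.42, a CM ratio of $224.42 ÷ $434.57 = 0.5164.
Break-even sales = FC ÷ CM ratio = $14,392,500 × $434.57 / $224.42 = $27,869,837.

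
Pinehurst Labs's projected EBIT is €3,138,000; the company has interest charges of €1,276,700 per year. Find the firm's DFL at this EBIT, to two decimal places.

1.69

Interest = €1,276,700.00.
Degree of financial leverage = EBIT / (EBIT − interest) = €3,138,000 / €1,861,300.00 = 1.6859.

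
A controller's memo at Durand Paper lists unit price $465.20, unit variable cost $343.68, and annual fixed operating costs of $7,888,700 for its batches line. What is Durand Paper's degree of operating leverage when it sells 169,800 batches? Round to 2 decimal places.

1.62

At 169,800 units, contribution = 169,800 × $121.52 = $20,634,096.00.
Subtracting fixed costs: EBIT = $20,634,096.00 − $7,888,700 = $12,745,396.00.
Degree of operating leverage = $20,634,096.00 / $12,745,396.00 = 1.6189.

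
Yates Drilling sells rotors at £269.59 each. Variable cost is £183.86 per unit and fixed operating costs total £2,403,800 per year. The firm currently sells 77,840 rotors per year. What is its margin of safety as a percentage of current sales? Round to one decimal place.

Unit CM = price − variable cost = £269.59 − £183.86 = £85.73. Break-even units = £2,403,800 ÷ £85.73 = 28,039.19; break-even revenue = 28,039.19 × £269.59 = £7,559,085.99.
Current sales = 77,840 × £269.59 = £20,984,885.60.
Margin of safety = (£20,984,885.60 − £7,559,085.99) ÷ £20,984,885.60 = 64.0%.

64.0%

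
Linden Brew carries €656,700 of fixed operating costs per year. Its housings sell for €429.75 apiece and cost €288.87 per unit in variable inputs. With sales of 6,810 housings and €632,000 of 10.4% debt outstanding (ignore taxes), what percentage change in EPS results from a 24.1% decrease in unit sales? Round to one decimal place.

-97.6%

Contribution at this volume is 6,810 × €140.88 = €959,392.80.
Operating income = contribution − fixed costs = €959,392.80 − €656,700 = €302,692.80.
Interest = €65,728.00, so EBIT − I = €236,964.80.
Degree of combined leverage = contribution ÷ (EBIT − I) = €959,392.80 ÷ €236,964.80 = 4.0487.
EPS therefore changes by 4.0487 × (-24.1%) = -97.6%.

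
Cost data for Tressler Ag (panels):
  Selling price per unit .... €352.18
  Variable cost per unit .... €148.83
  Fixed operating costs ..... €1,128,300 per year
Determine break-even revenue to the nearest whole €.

CM per unit = €352.18 − €148.83 = €203.35; CM ratio = €203.35 / €352.18 = 0.5774.
Break-even sales = FC ÷ CM ratio = €1,128,300 × €352.18 / €203.35 = €1,954,092.

€1,954,092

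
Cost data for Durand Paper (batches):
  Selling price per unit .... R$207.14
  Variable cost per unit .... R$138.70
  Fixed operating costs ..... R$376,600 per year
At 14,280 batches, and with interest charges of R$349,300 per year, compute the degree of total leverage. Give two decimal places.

Contribution at this volume is 14,280 × R$68.44 = R$977,323.20.
EBIT = R$977,323.20 − R$376,600 = R$600,723.20. Interest = R$349,300.00, so EBIT − I = R$251,423.20.
DCL = contribution ÷ (EBIT − I) = R$977,323.20 ÷ R$251,423.20 = 3.8872.

3.89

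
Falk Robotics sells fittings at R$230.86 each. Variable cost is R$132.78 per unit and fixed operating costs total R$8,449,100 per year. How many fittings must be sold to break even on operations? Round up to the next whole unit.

86,145 fittings

Contribution margin per unit = R$230.86 − R$132.78 = R$98.08.
Units to break even: R$8,449,100 ÷ R$98.08 = 86,144.98, rounded up to 86,145.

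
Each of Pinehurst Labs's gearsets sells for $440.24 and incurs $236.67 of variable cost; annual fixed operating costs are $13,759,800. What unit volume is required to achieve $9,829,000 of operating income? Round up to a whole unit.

115,876 gearsets

Unit CM = price − variable cost = $440.24 − $236.67 = $203.57.
Need Q such that Q × $203.57 − $13,759,800 = $9,829,000, i.e. Q = $23,588,800 / $203.57 = 115,875.62 → 115,876.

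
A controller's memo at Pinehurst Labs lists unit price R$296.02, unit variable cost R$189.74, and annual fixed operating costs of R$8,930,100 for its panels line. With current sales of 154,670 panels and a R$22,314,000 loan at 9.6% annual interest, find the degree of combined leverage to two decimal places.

Total contribution margin = 154,670 × R$106.28 = R$16,438,327.60.
Operating income = contribution − fixed costs = R$16,438,327.60 − R$8,930,100 = R$7,508,227.60. Interest = R$2,142,144.00.
DOL = R$16,438,327.60 ÷ R$7,508,227.60 = 2.1894; DFL = R$7,508,227.60 ÷ R$5,366,083.60 = 1.3992.
Combined leverage = 2.1894 × 1.3992 = 3.0634.

3.06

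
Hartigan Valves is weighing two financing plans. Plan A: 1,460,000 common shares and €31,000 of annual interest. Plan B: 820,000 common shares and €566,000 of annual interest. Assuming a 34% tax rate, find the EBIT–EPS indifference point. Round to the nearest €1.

€1,251,469

Set EPS_A = EPS_B: (EBIT − €31,000)(1 − 0.34) ÷ 1,460,000 = (EBIT − €566,000)(1 − 0.34) ÷ 820,000.
The (1 − t) factor cancels: (EBIT − 31,000) × 820,000 = (EBIT − 566,000) × 1,460,000.
Solving, EBIT = (566,000·1,460,000 − 31,000·820,000) / (1,460,000 − 820,000) = 800,940,000,000 / 640,000 = 1,251,468.75.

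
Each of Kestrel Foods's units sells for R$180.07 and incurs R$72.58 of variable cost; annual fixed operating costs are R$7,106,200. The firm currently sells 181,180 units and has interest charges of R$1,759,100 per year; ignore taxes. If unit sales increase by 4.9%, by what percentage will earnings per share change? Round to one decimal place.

+9.0%

At 181,180 units, contribution = 181,180 × R$107.49 = R$19,475,038.20.
Operating income = contribution − fixed costs = R$19,475,038.20 − R$7,106,200 = R$12,368,838.20.
Interest = R$1,759,100.00, so EBIT − I = R$10,609,738.20.
Degree of combined leverage = contribution ÷ (EBIT − I) = R$19,475,038.20 ÷ R$10,609,738.20 = 1.8356.
EPS therefore changes by 1.8356 × (+4.9%) = +9.0%.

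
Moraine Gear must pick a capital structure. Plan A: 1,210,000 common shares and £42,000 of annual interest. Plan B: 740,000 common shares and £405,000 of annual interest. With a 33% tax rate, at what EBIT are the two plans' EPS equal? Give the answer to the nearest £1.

£976,532

At indifference, (EBIT − 42,000)(1 − t)/1,210,000 = (EBIT − 405,000)(1 − t)/740,000.
The (1 − t) factor cancels: (EBIT − 42,000) × 740,000 = (EBIT − 405,000) × 1,210,000.
EBIT × (1,210,000 − 740,000) = 405,000 × 1,210,000 − 42,000 × 740,000 = 458,970,000,000, so EBIT = 458,970,000,000 ÷ 470,000 = 976,531.91.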